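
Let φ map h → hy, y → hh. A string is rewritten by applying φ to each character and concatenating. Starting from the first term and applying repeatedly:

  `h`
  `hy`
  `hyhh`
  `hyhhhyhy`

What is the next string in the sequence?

Rewriting each symbol of hyhhhyhy: h→hy, y→hh, h→hy, h→hy, h→hy, y→hh, h→hy, y→hh, which concatenates to hy hh hy hy hy hh hy hh.

hyhhhyhyhyhhhyhh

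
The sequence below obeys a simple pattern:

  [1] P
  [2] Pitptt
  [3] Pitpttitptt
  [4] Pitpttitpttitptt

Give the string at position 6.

Every step adds itptt to the end: s(k+1) = s(k)·itptt.
From Pitpttitpttitptt, 2 further steps: Pitpttitpttitptt → Pitpttitpttitpttitptt → (answer).

Pitpttitpttitpttitpttitptt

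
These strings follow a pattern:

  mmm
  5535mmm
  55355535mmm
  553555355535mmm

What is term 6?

Every step adds 5535 at the front: s(k+1) = 5535·s(k).
From 553555355535mmm, 2 further steps: 553555355535mmm → 5535553555355535mmm → (answer).

55355535553555355535mmm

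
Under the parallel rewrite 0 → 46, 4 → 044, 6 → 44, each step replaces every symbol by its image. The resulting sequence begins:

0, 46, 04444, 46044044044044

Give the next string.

φ(46044044044044) expands symbol-by-symbol to 044 44 46 044 044 46 044 044 46 044 044 46 044 044; joining the 14 pieces gives the next term.

0444446044044460440444604404446044044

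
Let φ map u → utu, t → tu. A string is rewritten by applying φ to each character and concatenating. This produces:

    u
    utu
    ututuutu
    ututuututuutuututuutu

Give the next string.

Replace each of the 21 characters of ututuututuutuututuutu in place — utu tu utu tu utu utu tu utu tu utu utu tu utu utu tu utu tu utu utu tu utu — and concatenate.

ututuututuutuututuututuutuututuutuututuututuutuututuutu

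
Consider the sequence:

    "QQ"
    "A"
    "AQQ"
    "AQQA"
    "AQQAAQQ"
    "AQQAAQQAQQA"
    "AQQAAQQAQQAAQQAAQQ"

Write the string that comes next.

AQQAAQQAQQAAQQAAQQAQQAAQQAQQA

From term 3 onward, concatenate the last term with the second-to-last: A·QQ = AQQ, AQQ·A = AQQA, …
Continuing: AQQAAQQAQQAAQQAAQQ · AQQAAQQAQQA gives term 8.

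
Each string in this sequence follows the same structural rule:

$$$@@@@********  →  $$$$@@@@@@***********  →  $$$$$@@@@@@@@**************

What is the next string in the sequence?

$$$$$$@@@@@@@@@@*****************

The n-th term is n+1 $'s then 2n @'s then 3n+2 *'s, where the shown terms are n = 2, 3, 4.
At n = 5 the blocks have lengths 6, 10, 17.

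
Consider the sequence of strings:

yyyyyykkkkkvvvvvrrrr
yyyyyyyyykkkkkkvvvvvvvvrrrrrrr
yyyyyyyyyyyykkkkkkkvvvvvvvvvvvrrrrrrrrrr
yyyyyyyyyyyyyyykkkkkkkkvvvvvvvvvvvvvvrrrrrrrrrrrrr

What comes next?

yyyyyyyyyyyyyyyyyykkkkkkkkkvvvvvvvvvvvvvvvvvrrrrrrrrrrrrrrrr

Term n consists of 3n y's, followed by n+3 k's, followed by 3n-1 v's, followed by 3n-2 r's, where the shown terms are n = 2, 3, 4, 5.
For the next term, n = 6, so the run lengths are 18, 9, 17, 16.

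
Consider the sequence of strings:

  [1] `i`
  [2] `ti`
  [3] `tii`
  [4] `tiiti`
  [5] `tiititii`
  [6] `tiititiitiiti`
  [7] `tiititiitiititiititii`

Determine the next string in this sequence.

tiititiitiititiititiitiititiitiiti

This is a Fibonacci-style word recurrence s(k) = s(k−1)·s(k−2): e.g. ti·i = tii.
So term 8 is tiititiitiititiititii·tiititiitiiti.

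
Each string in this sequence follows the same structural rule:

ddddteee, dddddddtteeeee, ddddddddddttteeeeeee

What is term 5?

Term n consists of 3n+1 d's, followed by n t's, followed by 2n+1 e's (n = 1, 2, …).
For term 5, n = 5, so the run lengths are 16, 5, 11.

ddddddddddddddddttttteeeeeeeeeee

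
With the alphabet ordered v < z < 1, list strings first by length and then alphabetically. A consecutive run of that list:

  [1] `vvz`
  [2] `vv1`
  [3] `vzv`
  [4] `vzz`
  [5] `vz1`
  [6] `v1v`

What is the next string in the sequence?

Treat v1v as a base-3 numeral over the given alphabet and add one, carrying through any trailing 1's.

v1z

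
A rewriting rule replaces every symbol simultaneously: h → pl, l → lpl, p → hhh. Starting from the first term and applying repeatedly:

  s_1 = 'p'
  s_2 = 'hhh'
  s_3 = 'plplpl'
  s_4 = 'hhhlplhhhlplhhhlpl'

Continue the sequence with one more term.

Rewriting the 18 symbols of hhhlplhhhlplhhhlpl one by one yields pl pl pl lpl hhh lpl pl pl pl lpl hhh lpl pl pl pl lpl hhh lpl; concatenated:

plplpllplhhhlplplplpllplhhhlplplplpllplhhhlpl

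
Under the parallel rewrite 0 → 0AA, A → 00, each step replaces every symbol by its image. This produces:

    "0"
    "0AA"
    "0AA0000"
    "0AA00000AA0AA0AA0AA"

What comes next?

0AA00000AA0AA0AA0AA0AA00000AA00000AA00000AA0000

Replace each of the 19 characters of 0AA00000AA0AA0AA0AA in place — 0AA 00 00 0AA 0AA 0AA 0AA 0AA 00 00 0AA 00 00 0AA 00 00 0AA 00 00 — and concatenate.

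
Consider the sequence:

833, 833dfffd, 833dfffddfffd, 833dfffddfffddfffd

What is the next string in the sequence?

The strings grow by a fixed suffix dfffd each time.
One more step from 833dfffddfffddfffd gives the answer.

833dfffddfffddfffddfffd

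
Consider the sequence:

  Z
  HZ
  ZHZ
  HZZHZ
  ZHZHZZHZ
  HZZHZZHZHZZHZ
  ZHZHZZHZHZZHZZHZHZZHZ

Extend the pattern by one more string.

From term 3 onward, concatenate the second-to-last term with the last: Z·HZ = ZHZ, HZ·ZHZ = HZZHZ, …
So term 8 is HZZHZZHZHZZHZ·ZHZHZZHZHZZHZZHZHZZHZ.

HZZHZZHZHZZHZZHZHZZHZHZZHZZHZHZZHZ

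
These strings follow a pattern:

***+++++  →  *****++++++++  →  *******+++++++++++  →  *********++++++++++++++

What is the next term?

***********+++++++++++++++++

Reading off run lengths: * runs 3, 5, 7, 9; + runs 5, 8, 11, 14 — each is linear in n, where the shown terms are n = 2, 3, 4, 5.
For the next term, n = 6, so the run lengths are 11, 17.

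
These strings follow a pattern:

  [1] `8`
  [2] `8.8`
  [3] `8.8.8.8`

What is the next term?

s(k+1) = s(k)·.·s(k) — each term doubles the last with '.' between the halves.
Doubling 8.8.8.8 with '.' between the halves:

8.8.8.8.8.8.8.8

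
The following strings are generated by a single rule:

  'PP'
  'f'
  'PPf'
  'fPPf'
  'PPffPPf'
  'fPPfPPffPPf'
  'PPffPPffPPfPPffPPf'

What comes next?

fPPfPPffPPfPPffPPffPPfPPffPPf

Each term (from the third on) is the two preceding terms concatenated in order: term 3 = PP·f = PPf.
Continuing: fPPfPPffPPf · PPffPPffPPfPPffPPf gives term 8.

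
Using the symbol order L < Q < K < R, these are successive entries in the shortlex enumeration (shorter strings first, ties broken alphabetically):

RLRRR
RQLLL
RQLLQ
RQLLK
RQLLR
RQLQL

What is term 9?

Stepping forward 3 times from RQLQL: RQLQL → RQLQQ → RQLQK, then the target.

RQLQR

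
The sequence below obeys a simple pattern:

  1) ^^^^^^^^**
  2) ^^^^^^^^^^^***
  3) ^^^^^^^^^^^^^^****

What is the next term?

^^^^^^^^^^^^^^^^^*****

Each string has the form ^^{3n+2} *^{n}, where the shown terms are n = 2, 3, 4.
At n = 5 the blocks have lengths 17, 5.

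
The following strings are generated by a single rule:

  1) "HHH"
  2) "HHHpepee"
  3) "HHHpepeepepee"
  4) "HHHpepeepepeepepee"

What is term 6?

Every step adds pepee to the end: s(k+1) = s(k)·pepee.
From HHHpepeepepeepepee, 2 further steps: HHHpepeepepeepepee → HHHpepeepepeepepeepepee → (answer).

HHHpepeepepeepepeepepeepepee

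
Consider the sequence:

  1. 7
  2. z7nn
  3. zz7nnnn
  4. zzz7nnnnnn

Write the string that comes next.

Each term wraps the previous one in z on the left and nn on the right.
Applying this once more to zzz7nnnnnn:

zzzz7nnnnnnnn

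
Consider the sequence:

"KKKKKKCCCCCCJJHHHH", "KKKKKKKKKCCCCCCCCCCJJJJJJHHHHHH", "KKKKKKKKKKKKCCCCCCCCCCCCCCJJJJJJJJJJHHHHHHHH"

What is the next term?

Reading off run lengths: K runs 6, 9, 12; C runs 6, 10, 14; J runs 2, 6, 10; H runs 4, 6, 8 — each is linear in n (n = 1, 2, …).
At n = 4 the blocks have lengths 15, 18, 14, 10.

KKKKKKKKKKKKKKKCCCCCCCCCCCCCCCCCCJJJJJJJJJJJJJJHHHHHHHHHH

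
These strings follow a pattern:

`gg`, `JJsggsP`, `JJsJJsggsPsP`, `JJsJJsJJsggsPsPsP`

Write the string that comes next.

JJsJJsJJsJJsggsPsPsPsP

Every step adds JJs to the front and sP to the end of the previous string.
One more step from JJsJJsJJsggsPsPsP gives the answer.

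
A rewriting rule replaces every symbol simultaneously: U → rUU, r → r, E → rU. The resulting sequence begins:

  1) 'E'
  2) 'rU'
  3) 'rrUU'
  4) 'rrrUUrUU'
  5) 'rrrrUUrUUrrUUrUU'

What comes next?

Rewriting the 16 symbols of rrrrUUrUUrrUUrUU one by one yields r r r r rUU rUU r rUU rUU r r rUU rUU r rUU rUU; concatenated:

rrrrrUUrUUrrUUrUUrrrUUrUUrrUUrUU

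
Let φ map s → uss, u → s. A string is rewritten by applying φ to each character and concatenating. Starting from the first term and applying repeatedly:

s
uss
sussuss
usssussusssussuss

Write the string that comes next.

Applying the rule to each of the 17 symbols of usssussusssussuss gives the pieces s uss uss uss s uss uss s uss uss uss s uss uss s uss uss, which concatenate to the answer.

sussussusssussusssussussusssussusssussuss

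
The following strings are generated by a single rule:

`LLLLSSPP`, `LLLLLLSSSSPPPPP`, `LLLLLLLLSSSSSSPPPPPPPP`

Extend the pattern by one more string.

LLLLLLLLLLSSSSSSSSPPPPPPPPPPP

The n-th term is 2n+2 L's then 2n S's then 3n-1 P's (n = 1, 2, …).
At n = 4 the blocks have lengths 10, 8, 11.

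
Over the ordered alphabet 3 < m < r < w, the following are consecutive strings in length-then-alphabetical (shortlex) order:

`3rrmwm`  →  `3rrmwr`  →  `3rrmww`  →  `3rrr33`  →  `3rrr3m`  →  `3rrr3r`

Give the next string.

Find the rightmost character of 3rrr3r below w, bump it to the next letter, and reset everything to its right to 3.

3rrr3w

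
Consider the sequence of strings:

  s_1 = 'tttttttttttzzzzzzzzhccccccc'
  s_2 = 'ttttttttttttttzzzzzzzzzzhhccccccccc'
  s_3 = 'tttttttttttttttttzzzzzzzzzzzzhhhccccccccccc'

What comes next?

ttttttttttttttttttttzzzzzzzzzzzzzzhhhhccccccccccccc

Reading off run lengths: t runs 11, 14, 17; z runs 8, 10, 12; h runs 1, 2, 3; c runs 7, 9, 11 — each is linear in n, where the shown terms are n = 3, 4, 5.
Setting n = 6 gives 20, 14, 4, 13 characters in each block.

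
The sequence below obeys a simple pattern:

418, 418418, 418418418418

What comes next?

418418418418418418418418

s(k+1) = s(k)·s(k) — each term doubles the last.
So the next term is two copies of 418418418418.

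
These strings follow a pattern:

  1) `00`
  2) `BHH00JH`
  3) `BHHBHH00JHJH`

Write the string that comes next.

BHHBHHBHH00JHJHJH

Each term wraps the previous one in BHH on the left and JH on the right.
So the next term is BHH·BHHBHH00JHJH·JH.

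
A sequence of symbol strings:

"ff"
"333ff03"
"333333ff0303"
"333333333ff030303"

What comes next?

333333333333ff03030303

Every step adds 333 to the front and 03 to the end of the previous string.
One more step from 333333333ff030303 gives the answer.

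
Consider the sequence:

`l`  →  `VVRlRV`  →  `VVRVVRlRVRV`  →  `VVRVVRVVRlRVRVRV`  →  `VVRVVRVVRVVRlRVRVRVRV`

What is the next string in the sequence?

Every step adds VVR to the front and RV to the end of the previous string.
Applying this once more to VVRVVRVVRVVRlRVRVRVRV:

VVRVVRVVRVVRVVRlRVRVRVRVRV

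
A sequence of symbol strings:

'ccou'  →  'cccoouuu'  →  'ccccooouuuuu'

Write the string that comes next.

Reading off run lengths: c runs 2, 3, 4; o runs 1, 2, 3; u runs 1, 3, 5 — each is linear in n (n = 1, 2, …).
Setting n = 4 gives 5, 4, 7 characters in each block.

cccccoooouuuuuuu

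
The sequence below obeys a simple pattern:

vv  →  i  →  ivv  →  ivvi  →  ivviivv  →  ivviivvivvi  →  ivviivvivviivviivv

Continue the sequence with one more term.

This is a Fibonacci-style word recurrence s(k) = s(k−1)·s(k−2): e.g. i·vv = ivv.
Continuing: ivviivvivviivviivv · ivviivvivvi gives term 8.

ivviivvivviivviivvivviivvivvi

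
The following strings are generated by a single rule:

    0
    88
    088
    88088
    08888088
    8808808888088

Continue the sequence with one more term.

From term 3 onward, concatenate the second-to-last term with the last: 0·88 = 088, 88·088 = 88088, …
So term 7 is 08888088·8808808888088.

088880888808808888088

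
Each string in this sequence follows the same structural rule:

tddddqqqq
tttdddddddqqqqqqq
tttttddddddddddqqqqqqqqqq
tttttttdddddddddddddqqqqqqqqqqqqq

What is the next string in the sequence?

tttttttttddddddddddddddddqqqqqqqqqqqqqqqq

Reading off run lengths: t runs 1, 3, 5, 7; d runs 4, 7, 10, 13; q runs 4, 7, 10, 13 — each is linear in n (n = 1, 2, …).
For the next term, n = 5, so the run lengths are 9, 16, 16.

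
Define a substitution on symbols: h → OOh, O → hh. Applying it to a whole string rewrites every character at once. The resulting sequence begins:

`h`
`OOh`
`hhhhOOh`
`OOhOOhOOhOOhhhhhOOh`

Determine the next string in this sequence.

Replace each of the 19 characters of OOhOOhOOhOOhhhhhOOh in place — hh hh OOh hh hh OOh hh hh OOh hh hh OOh OOh OOh OOh OOh hh hh OOh — and concatenate.

hhhhOOhhhhhOOhhhhhOOhhhhhOOhOOhOOhOOhOOhhhhhOOh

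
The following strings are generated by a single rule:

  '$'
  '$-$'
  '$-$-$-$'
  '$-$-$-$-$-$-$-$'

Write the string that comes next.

s(k+1) = s(k)·-·s(k) — each term doubles the last with '-' between the halves.
One more doubling of $-$-$-$-$-$-$-$ gives the answer.

$-$-$-$-$-$-$-$-$-$-$-$-$-$-$-$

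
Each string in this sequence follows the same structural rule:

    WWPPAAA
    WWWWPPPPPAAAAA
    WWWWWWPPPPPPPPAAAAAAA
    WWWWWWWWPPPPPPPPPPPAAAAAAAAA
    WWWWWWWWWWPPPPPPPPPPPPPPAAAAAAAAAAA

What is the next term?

WWWWWWWWWWWWPPPPPPPPPPPPPPPPPAAAAAAAAAAAAA

Reading off run lengths: W runs 2, 4, 6, 8, 10; P runs 2, 5, 8, 11, 14; A runs 3, 5, 7, 9, 11 — each is linear in n (n = 1, 2, …).
At n = 6 the blocks have lengths 12, 17, 13.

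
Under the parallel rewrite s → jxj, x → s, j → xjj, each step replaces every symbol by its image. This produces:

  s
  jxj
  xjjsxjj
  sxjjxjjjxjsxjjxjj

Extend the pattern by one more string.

Rewriting the 17 symbols of sxjjxjjjxjsxjjxjj one by one yields jxj s xjj xjj s xjj xjj xjj s xjj jxj s xjj xjj s xjj xjj; concatenated:

jxjsxjjxjjsxjjxjjxjjsxjjjxjsxjjxjjsxjjxjj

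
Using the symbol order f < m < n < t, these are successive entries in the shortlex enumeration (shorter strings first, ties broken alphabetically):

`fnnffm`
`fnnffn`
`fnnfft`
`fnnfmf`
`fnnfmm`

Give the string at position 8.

Stepping forward 3 times from fnnfmm: fnnfmm → fnnfmn → fnnfmt, then the target.

fnnfnf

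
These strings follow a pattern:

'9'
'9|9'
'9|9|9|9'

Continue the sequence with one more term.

Every step duplicates the string with '|' between the halves.
Doubling 9|9|9|9 with '|' between the halves:

9|9|9|9|9|9|9|9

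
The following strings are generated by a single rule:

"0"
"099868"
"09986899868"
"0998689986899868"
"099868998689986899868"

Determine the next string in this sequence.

Each term is the previous one with 99868 appended.
Applying this once more to 099868998689986899868:

09986899868998689986899868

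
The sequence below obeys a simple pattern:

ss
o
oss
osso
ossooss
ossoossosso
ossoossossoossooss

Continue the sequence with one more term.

ossoossossoossoossossoossosso

Each term (from the third on) is the previous term followed by the one before it: term 3 = o·ss = oss.
So term 8 is ossoossossoossooss·ossoossosso.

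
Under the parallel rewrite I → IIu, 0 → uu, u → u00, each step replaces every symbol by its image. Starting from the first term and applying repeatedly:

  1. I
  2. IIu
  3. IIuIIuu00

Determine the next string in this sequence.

Apply φ to IIuIIuu00 symbol by symbol: I→IIu, I→IIu, u→u00, I→IIu, I→IIu, u→u00, u→u00, 0→uu, 0→uu; joined: IIu IIu u00 IIu IIu u00 u00 uu uu.

IIuIIuu00IIuIIuu00u00uuuu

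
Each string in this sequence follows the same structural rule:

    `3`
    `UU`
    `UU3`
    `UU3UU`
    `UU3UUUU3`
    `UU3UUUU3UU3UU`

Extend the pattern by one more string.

UU3UUUU3UU3UUUU3UUUU3

Each term (from the third on) is the previous term followed by the one before it: term 3 = UU·3 = UU3.
Continuing: UU3UUUU3UU3UU · UU3UUUU3 gives term 7.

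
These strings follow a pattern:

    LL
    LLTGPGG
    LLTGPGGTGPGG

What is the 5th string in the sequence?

Each term is the previous one with TGPGG appended.
From LLTGPGGTGPGG, 2 further steps: LLTGPGGTGPGG → LLTGPGGTGPGGTGPGG → (answer).

LLTGPGGTGPGGTGPGGTGPGG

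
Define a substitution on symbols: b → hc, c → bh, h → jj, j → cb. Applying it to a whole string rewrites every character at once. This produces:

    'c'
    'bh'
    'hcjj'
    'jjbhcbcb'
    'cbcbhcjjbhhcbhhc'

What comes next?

Rewriting the 16 symbols of cbcbhcjjbhhcbhhc one by one yields bh hc bh hc jj bh cb cb hc jj jj bh hc jj jj bh; concatenated:

bhhcbhhcjjbhcbcbhcjjjjbhhcjjjjbh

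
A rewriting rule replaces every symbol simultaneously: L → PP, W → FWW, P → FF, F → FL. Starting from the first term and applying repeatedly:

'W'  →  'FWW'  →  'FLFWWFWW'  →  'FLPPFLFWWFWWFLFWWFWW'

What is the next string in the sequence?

FLPPFFFFFLPPFLFWWFWWFLFWWFWWFLPPFLFWWFWWFLFWWFWW

Applying the rule to each of the 20 symbols of FLPPFLFWWFWWFLFWWFWW gives the pieces FL PP FF FF FL PP FL FWW FWW FL FWW FWW FL PP FL FWW FWW FL FWW FWW, which concatenate to the answer.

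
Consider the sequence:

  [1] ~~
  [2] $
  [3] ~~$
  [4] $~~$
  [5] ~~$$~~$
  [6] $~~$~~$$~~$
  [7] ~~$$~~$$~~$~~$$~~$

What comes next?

$~~$~~$$~~$~~$$~~$$~~$~~$$~~$

This is a Fibonacci-style word recurrence s(k) = s(k−2)·s(k−1): e.g. ~~·$ = ~~$.
The next term joins $~~$~~$$~~$ and ~~$$~~$$~~$~~$$~~$.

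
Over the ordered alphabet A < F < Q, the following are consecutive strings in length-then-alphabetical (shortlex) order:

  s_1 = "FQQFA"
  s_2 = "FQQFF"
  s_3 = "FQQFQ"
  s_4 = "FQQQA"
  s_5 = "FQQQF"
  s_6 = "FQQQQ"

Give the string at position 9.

Advancing 3 positions from FQQQQ through FQQQQ → QAAAA → QAAAF reaches term 9.

QAAAQ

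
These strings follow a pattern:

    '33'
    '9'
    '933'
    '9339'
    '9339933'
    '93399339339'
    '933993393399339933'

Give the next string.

93399339339933993393399339339

This is a Fibonacci-style word recurrence s(k) = s(k−1)·s(k−2): e.g. 9·33 = 933.
Continuing: 933993393399339933 · 93399339339 gives term 8.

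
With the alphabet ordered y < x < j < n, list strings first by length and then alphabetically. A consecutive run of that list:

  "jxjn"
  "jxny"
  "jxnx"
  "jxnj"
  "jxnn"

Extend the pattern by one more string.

jjyy

Treat jxnn as a base-4 numeral over the given alphabet and add one, carrying through any trailing n's.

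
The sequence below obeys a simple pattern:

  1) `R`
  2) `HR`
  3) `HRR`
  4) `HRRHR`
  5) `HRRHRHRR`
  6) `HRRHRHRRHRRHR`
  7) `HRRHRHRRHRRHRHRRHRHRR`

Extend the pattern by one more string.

HRRHRHRRHRRHRHRRHRHRRHRRHRHRRHRRHR

This is a Fibonacci-style word recurrence s(k) = s(k−1)·s(k−2): e.g. HR·R = HRR.
So term 8 is HRRHRHRRHRRHRHRRHRHRR·HRRHRHRRHRRHR.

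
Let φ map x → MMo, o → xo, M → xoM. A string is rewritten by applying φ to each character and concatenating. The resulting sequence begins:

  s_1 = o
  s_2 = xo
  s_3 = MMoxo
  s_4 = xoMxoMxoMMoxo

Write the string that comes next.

MMoxoxoMMMoxoxoMMMoxoxoMxoMxoMMoxo

φ(xoMxoMxoMMoxo) expands symbol-by-symbol to MMo xo xoM MMo xo xoM MMo xo xoM xoM xo MMo xo; joining the 13 pieces gives the next term.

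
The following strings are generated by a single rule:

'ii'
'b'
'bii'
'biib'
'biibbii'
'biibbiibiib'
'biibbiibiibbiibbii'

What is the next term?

biibbiibiibbiibbiibiibbiibiib

From term 3 onward, concatenate the last term with the second-to-last: b·ii = bii, bii·b = biib, …
So term 8 is biibbiibiibbiibbii·biibbiibiib.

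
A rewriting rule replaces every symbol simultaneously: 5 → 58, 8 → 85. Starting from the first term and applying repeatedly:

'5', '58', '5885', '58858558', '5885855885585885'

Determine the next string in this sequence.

Applying the rule to each of the 16 symbols of 5885855885585885 gives the pieces 58 85 85 58 85 58 58 85 85 58 58 85 58 85 85 58, which concatenate to the answer.

58858558855858858558588558858558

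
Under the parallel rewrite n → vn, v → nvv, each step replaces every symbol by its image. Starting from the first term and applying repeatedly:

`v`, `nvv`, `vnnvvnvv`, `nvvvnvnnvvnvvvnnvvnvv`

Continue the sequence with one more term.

vnnvvnvvnvvvnnvvvnvnnvvnvvvnnvvnvvnvvvnvnnvvnvvvnnvvnvv

φ(nvvvnvnnvvnvvvnnvvnvv) expands symbol-by-symbol to vn nvv nvv nvv vn nvv vn vn nvv nvv vn nvv nvv nvv vn vn nvv nvv vn nvv nvv; joining the 21 pieces gives the next term.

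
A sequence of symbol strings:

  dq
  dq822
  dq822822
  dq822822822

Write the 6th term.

dq822822822822822

The strings grow by a fixed suffix 822 each time.
From dq822822822, 2 further steps: dq822822822 → dq822822822822 → (answer).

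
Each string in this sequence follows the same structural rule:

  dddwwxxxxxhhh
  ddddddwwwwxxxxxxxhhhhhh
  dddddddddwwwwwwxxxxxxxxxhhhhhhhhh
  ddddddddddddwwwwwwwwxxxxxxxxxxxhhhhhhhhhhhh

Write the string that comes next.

Reading off run lengths: d runs 3, 6, 9, 12; w runs 2, 4, 6, 8; x runs 5, 7, 9, 11; h runs 3, 6, 9, 12 — each is linear in n (n = 1, 2, …).
Setting n = 5 gives 15, 10, 13, 15 characters in each block.

dddddddddddddddwwwwwwwwwwxxxxxxxxxxxxxhhhhhhhhhhhhhhh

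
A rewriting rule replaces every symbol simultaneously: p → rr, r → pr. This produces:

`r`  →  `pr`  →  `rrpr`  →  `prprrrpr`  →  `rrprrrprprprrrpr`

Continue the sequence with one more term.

Rewriting the 16 symbols of rrprrrprprprrrpr one by one yields pr pr rr pr pr pr rr pr rr pr rr pr pr pr rr pr; concatenated:

prprrrprprprrrprrrprrrprprprrrpr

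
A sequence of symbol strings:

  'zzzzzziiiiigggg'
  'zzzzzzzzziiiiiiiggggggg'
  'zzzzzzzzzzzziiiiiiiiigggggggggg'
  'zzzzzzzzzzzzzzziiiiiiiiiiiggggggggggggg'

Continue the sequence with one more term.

Reading off run lengths: z runs 6, 9, 12, 15; i runs 5, 7, 9, 11; g runs 4, 7, 10, 13 — each is linear in n, where the shown terms are n = 2, 3, 4, 5.
At n = 6 the blocks have lengths 18, 13, 16.

zzzzzzzzzzzzzzzzzziiiiiiiiiiiiigggggggggggggggg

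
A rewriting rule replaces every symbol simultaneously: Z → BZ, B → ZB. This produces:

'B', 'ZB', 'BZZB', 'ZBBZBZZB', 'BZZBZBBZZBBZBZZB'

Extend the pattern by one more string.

ZBBZBZZBBZZBZBBZBZZBZBBZZBBZBZZB

Replace each of the 16 characters of BZZBZBBZZBBZBZZB in place — ZB BZ BZ ZB BZ ZB ZB BZ BZ ZB ZB BZ ZB BZ BZ ZB — and concatenate.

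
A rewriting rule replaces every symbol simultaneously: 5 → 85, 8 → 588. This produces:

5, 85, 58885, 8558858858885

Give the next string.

5888585588588855885888558858858885

φ(8558858858885) expands symbol-by-symbol to 588 85 85 588 588 85 588 588 85 588 588 588 85; joining the 13 pieces gives the next term.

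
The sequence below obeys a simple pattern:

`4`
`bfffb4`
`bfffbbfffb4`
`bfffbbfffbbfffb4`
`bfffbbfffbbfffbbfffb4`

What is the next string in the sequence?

bfffbbfffbbfffbbfffbbfffb4

Each term is the previous one with bfffb prepended.
So the next term is bfffb·bfffbbfffbbfffbbfffb4.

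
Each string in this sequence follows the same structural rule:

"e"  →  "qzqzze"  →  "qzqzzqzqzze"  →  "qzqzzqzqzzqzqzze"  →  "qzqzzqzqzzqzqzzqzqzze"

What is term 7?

The strings grow by a fixed prefix qzqzz each time.
From qzqzzqzqzzqzqzzqzqzze, 2 further steps: qzqzzqzqzzqzqzzqzqzze → qzqzzqzqzzqzqzzqzqzzqzqzze → (answer).

qzqzzqzqzzqzqzzqzqzzqzqzzqzqzze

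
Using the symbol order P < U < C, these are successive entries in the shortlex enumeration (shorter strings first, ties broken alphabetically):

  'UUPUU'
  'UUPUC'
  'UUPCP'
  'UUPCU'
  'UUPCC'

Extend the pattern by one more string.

UUUPP

Find the rightmost character of UUPCC below C, bump it to the next letter, and reset everything to its right to P.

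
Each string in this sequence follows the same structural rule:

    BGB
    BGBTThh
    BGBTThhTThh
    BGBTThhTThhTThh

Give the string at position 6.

BGBTThhTThhTThhTThhTThh

Every step adds TThh to the end: s(k+1) = s(k)·TThh.
From BGBTThhTThhTThh, 2 further steps: BGBTThhTThhTThh → BGBTThhTThhTThhTThh → (answer).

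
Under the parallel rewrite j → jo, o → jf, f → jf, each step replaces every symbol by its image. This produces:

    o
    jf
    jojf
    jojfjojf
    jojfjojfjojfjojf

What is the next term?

Applying the rule to each of the 16 symbols of jojfjojfjojfjojf gives the pieces jo jf jo jf jo jf jo jf jo jf jo jf jo jf jo jf, which concatenate to the answer.

jojfjojfjojfjojfjojfjojfjojfjojf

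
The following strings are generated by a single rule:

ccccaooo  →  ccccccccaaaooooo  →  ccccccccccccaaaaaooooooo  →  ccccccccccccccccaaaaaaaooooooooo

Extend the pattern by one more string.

ccccccccccccccccccccaaaaaaaaaooooooooooo

The n-th term is 4n c's then 2n-1 a's then 2n+1 o's (n = 1, 2, …).
At n = 5 the blocks have lengths 20, 9, 11.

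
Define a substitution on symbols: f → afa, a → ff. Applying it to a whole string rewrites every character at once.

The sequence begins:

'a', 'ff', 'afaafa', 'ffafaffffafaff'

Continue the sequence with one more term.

Rewriting the 14 symbols of ffafaffffafaff one by one yields afa afa ff afa ff afa afa afa afa ff afa ff afa afa; concatenated:

afaafaffafaffafaafaafaafaffafaffafaafa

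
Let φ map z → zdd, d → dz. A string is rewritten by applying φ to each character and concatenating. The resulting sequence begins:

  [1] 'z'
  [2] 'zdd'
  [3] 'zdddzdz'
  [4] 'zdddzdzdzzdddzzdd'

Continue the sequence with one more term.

zdddzdzdzzdddzzdddzzddzdddzdzdzzddzdddzdz

Replace each of the 17 characters of zdddzdzdzzdddzzdd in place — zdd dz dz dz zdd dz zdd dz zdd zdd dz dz dz zdd zdd dz dz — and concatenate.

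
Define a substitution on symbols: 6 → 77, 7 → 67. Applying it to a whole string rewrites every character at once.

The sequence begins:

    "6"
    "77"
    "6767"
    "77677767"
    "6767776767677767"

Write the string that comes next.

φ(6767776767677767) expands symbol-by-symbol to 77 67 77 67 67 67 77 67 77 67 77 67 67 67 77 67; joining the 16 pieces gives the next term.

77677767676777677767776767677767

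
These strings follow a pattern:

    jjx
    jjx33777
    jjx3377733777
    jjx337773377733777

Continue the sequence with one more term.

jjx33777337773377733777

Every step adds 33777 to the end: s(k+1) = s(k)·33777.
One more step from jjx337773377733777 gives the answer.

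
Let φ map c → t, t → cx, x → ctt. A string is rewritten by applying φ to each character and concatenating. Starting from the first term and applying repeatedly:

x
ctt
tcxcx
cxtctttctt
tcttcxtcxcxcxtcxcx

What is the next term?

φ(tcttcxtcxcxcxtcxcx) expands symbol-by-symbol to cx t cx cx t ctt cx t ctt t ctt t ctt cx t ctt t ctt; joining the 18 pieces gives the next term.

cxtcxcxtcttcxtctttctttcttcxtctttctt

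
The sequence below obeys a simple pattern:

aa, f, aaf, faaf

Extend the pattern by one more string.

aaffaaf

Each term (from the third on) is the two preceding terms concatenated in order: term 3 = aa·f = aaf.
So term 5 is aaf·faaf.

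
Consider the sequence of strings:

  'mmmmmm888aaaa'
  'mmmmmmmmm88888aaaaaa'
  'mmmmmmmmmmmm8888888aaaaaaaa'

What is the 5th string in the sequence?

mmmmmmmmmmmmmmmmmm88888888888aaaaaaaaaaaa

Each string has the form m^{3n+3} 8^{2n+1} a^{2n+2} (n = 1, 2, …).
Setting n = 5 gives 18, 11, 12 characters in each block.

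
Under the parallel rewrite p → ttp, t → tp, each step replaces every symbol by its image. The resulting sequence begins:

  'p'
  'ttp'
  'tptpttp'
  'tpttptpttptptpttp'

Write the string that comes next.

Replace each of the 17 characters of tpttptpttptptpttp in place — tp ttp tp tp ttp tp ttp tp tp ttp tp ttp tp ttp tp tp ttp — and concatenate.

tpttptptpttptpttptptpttptpttptpttptptpttp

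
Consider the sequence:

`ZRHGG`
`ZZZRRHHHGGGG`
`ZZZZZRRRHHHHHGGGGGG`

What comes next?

ZZZZZZZRRRRHHHHHHHGGGGGGGG

Term n consists of 2n-1 Z's, followed by n R's, followed by 2n-1 H's, followed by 2n G's (n = 1, 2, …).
At n = 4 the blocks have lengths 7, 4, 7, 8.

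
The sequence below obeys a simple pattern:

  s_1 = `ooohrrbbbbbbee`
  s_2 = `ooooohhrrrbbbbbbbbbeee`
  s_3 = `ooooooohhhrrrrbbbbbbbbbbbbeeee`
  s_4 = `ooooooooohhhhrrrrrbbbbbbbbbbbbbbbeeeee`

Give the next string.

The n-th term is 2n-1 o's then n-1 h's then n r's then 3n b's then n e's, where the shown terms are n = 2, 3, 4, 5.
For the next term, n = 6, so the run lengths are 11, 5, 6, 18, 6.

ooooooooooohhhhhrrrrrrbbbbbbbbbbbbbbbbbbeeeeee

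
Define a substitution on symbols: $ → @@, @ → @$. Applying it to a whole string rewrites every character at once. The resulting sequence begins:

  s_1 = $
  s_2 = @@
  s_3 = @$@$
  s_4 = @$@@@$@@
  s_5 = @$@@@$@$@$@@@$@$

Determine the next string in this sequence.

φ(@$@@@$@$@$@@@$@$) expands symbol-by-symbol to @$ @@ @$ @$ @$ @@ @$ @@ @$ @@ @$ @$ @$ @@ @$ @@; joining the 16 pieces gives the next term.

@$@@@$@$@$@@@$@@@$@@@$@$@$@@@$@@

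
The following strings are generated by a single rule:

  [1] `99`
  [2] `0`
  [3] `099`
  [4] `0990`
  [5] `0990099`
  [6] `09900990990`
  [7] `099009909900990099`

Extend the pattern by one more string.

09900990990099009909900990990

This is a Fibonacci-style word recurrence s(k) = s(k−1)·s(k−2): e.g. 0·99 = 099.
The next term joins 099009909900990099 and 09900990990.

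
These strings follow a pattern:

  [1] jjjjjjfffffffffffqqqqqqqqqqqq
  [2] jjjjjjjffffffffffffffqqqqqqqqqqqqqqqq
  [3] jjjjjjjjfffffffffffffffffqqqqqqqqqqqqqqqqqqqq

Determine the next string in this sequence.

Each string has the form j^{n+3} f^{3n+2} q^{4n}, where the shown terms are n = 3, 4, 5.
For the next term, n = 6, so the run lengths are 9, 20, 24.

jjjjjjjjjffffffffffffffffffffqqqqqqqqqqqqqqqqqqqqqqqq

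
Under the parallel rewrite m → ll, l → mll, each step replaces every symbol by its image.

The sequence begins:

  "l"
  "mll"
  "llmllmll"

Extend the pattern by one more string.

Expanding llmllmll: l→mll, l→mll, m→ll, l→mll, l→mll, m→ll, l→mll, l→mll. Concatenated: mll mll ll mll mll ll mll mll.

mllmllllmllmllllmllmll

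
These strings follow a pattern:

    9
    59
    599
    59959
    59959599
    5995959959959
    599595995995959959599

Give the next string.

5995959959959599595995995959959959

From term 3 onward, concatenate the last term with the second-to-last: 59·9 = 599, 599·59 = 59959, …
The next term joins 599595995995959959599 and 5995959959959.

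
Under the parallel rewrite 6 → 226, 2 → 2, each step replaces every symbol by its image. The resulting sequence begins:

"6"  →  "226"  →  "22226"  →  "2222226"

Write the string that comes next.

Rewriting each symbol of 2222226: 2→2, 2→2, 2→2, 2→2, 2→2, 2→2, 6→226, which concatenates to 2 2 2 2 2 2 226.

222222226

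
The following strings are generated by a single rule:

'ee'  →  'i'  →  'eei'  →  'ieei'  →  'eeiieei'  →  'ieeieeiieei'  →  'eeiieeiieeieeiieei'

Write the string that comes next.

From term 3 onward, concatenate the second-to-last term with the last: ee·i = eei, i·eei = ieei, …
So term 8 is ieeieeiieei·eeiieeiieeieeiieei.

ieeieeiieeieeiieeiieeieeiieei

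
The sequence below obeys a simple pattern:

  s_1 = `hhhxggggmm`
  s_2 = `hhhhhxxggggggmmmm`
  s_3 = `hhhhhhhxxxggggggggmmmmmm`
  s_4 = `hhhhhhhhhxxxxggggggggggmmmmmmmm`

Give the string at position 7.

hhhhhhhhhhhhhhhxxxxxxxggggggggggggggggmmmmmmmmmmmmmm

Term n consists of 2n+1 h's, followed by n x's, followed by 2n+2 g's, followed by 2n m's (n = 1, 2, …).
Setting n = 7 gives 15, 7, 16, 14 characters in each block.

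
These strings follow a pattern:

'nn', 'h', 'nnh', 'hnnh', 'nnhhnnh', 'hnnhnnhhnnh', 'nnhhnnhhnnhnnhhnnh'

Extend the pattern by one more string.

hnnhnnhhnnhnnhhnnhhnnhnnhhnnh

Each term (from the third on) is the two preceding terms concatenated in order: term 3 = nn·h = nnh.
Continuing: hnnhnnhhnnh · nnhhnnhhnnhnnhhnnh gives term 8.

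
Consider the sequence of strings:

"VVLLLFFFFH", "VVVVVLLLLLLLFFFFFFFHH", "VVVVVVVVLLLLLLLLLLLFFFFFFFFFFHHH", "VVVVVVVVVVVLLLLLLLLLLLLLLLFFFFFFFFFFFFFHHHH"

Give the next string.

VVVVVVVVVVVVVVLLLLLLLLLLLLLLLLLLLFFFFFFFFFFFFFFFFHHHHH

Each string has the form V^{3n-1} L^{4n-1} F^{3n+1} H^{n} (n = 1, 2, …).
At n = 5 the blocks have lengths 14, 19, 16, 5.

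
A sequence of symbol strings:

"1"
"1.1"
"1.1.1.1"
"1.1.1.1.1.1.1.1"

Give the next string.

1.1.1.1.1.1.1.1.1.1.1.1.1.1.1.1

Every step duplicates the string with '.' between the halves.
One more doubling of 1.1.1.1.1.1.1.1 gives the answer.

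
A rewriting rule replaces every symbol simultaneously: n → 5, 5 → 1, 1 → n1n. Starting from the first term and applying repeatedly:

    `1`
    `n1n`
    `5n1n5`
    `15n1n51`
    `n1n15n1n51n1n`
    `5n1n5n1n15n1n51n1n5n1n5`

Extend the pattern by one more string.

Replace each of the 23 characters of 5n1n5n1n15n1n51n1n5n1n5 in place — 1 5 n1n 5 1 5 n1n 5 n1n 1 5 n1n 5 1 n1n 5 n1n 5 1 5 n1n 5 1 — and concatenate.

15n1n515n1n5n1n15n1n51n1n5n1n515n1n51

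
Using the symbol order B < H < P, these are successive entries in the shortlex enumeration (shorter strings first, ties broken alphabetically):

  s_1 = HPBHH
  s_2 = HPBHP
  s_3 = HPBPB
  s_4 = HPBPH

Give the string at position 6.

Continuing the enumeration 2 steps past HPBPH: HPBPH → HPBPP → (answer).

HPHBB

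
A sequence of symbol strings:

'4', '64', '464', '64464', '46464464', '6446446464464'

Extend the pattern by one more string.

This is a Fibonacci-style word recurrence s(k) = s(k−2)·s(k−1): e.g. 4·64 = 464.
Continuing: 46464464 · 6446446464464 gives term 7.

464644646446446464464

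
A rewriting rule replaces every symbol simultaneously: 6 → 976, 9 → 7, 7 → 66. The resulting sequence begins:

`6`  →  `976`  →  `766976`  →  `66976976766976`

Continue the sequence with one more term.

Replace each of the 14 characters of 66976976766976 in place — 976 976 7 66 976 7 66 976 66 976 976 7 66 976 — and concatenate.

97697676697676697666976976766976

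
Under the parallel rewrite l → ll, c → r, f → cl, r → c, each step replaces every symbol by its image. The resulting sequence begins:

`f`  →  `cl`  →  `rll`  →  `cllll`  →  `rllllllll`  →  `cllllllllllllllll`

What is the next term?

rllllllllllllllllllllllllllllllll

Applying the rule to each of the 17 symbols of cllllllllllllllll gives the pieces r ll ll ll ll ll ll ll ll ll ll ll ll ll ll ll ll, which concatenate to the answer.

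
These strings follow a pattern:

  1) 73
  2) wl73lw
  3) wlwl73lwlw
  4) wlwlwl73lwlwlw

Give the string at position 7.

wlwlwlwlwlwl73lwlwlwlwlwlw

s(k+1) = wl·s(k)·lw, so each term gains wl as a prefix and lw as a suffix.
From wlwlwl73lwlwlw, 3 further steps: wlwlwl73lwlwlw → wlwlwlwl73lwlwlwlw → wlwlwlwlwl73lwlwlwlwlw → (answer).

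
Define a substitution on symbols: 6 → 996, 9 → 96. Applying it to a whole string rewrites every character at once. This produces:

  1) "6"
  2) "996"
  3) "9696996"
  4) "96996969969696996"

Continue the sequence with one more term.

φ(96996969969696996) expands symbol-by-symbol to 96 996 96 96 996 96 996 96 96 996 96 996 96 996 96 96 996; joining the 17 pieces gives the next term.

96996969699696996969699696996969969696996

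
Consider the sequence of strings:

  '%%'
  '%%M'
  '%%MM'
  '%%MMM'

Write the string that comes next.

%%MMMM

Each term is the previous one with M appended.
So the next term is %%MMM·M.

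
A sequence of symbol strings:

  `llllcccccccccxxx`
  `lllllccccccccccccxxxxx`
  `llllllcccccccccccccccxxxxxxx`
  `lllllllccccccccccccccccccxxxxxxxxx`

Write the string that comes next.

llllllllcccccccccccccccccccccxxxxxxxxxxx

Reading off run lengths: l runs 4, 5, 6, 7; c runs 9, 12, 15, 18; x runs 3, 5, 7, 9 — each is linear in n, where the shown terms are n = 2, 3, 4, 5.
Setting n = 6 gives 8, 21, 11 characters in each block.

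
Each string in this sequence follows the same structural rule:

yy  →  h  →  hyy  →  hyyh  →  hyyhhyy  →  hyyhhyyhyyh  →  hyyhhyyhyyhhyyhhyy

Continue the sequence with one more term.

From term 3 onward, concatenate the last term with the second-to-last: h·yy = hyy, hyy·h = hyyh, …
So term 8 is hyyhhyyhyyhhyyhhyy·hyyhhyyhyyh.

hyyhhyyhyyhhyyhhyyhyyhhyyhyyh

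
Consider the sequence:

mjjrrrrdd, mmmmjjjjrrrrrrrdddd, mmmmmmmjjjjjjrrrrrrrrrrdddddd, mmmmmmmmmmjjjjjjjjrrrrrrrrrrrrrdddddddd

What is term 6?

Term n consists of 3n-2 m's, followed by 2n j's, followed by 3n+1 r's, followed by 2n d's (n = 1, 2, …).
Setting n = 6 gives 16, 12, 19, 12 characters in each block.

mmmmmmmmmmmmmmmmjjjjjjjjjjjjrrrrrrrrrrrrrrrrrrrdddddddddddd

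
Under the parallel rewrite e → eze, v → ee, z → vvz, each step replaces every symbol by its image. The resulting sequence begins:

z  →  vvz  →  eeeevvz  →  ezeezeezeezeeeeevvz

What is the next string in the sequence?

ezevvzezeezevvzezeezevvzezeezevvzezeezeezeezeezeeeeevvz

Replace each of the 19 characters of ezeezeezeezeeeeevvz in place — eze vvz eze eze vvz eze eze vvz eze eze vvz eze eze eze eze eze ee ee vvz — and concatenate.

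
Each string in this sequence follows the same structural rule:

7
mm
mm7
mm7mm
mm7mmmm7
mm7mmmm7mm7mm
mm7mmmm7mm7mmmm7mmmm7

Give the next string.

mm7mmmm7mm7mmmm7mmmm7mm7mmmm7mm7mm

Each term (from the third on) is the previous term followed by the one before it: term 3 = mm·7 = mm7.
The next term joins mm7mmmm7mm7mmmm7mmmm7 and mm7mmmm7mm7mm.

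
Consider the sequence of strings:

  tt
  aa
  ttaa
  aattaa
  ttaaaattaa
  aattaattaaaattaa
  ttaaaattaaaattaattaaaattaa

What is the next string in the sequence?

From term 3 onward, concatenate the second-to-last term with the last: tt·aa = ttaa, aa·ttaa = aattaa, …
So term 8 is aattaattaaaattaa·ttaaaattaaaattaattaaaattaa.

aattaattaaaattaattaaaattaaaattaattaaaattaa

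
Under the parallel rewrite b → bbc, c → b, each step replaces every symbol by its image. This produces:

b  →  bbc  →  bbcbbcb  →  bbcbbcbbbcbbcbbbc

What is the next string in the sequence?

Rewriting the 17 symbols of bbcbbcbbbcbbcbbbc one by one yields bbc bbc b bbc bbc b bbc bbc bbc b bbc bbc b bbc bbc bbc b; concatenated:

bbcbbcbbbcbbcbbbcbbcbbcbbbcbbcbbbcbbcbbcb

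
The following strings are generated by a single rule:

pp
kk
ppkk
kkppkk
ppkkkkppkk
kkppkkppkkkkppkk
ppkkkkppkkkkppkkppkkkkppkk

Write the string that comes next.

This is a Fibonacci-style word recurrence s(k) = s(k−2)·s(k−1): e.g. pp·kk = ppkk.
So term 8 is kkppkkppkkkkppkk·ppkkkkppkkkkppkkppkkkkppkk.

kkppkkppkkkkppkkppkkkkppkkkkppkkppkkkkppkk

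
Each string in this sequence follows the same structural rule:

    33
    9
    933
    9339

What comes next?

This is a Fibonacci-style word recurrence s(k) = s(k−1)·s(k−2): e.g. 9·33 = 933.
So term 5 is 9339·933.

9339933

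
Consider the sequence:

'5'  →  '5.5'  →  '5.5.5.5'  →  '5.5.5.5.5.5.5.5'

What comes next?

Every step duplicates the string with '.' between the halves.
Doubling 5.5.5.5.5.5.5.5 with '.' between the halves:

5.5.5.5.5.5.5.5.5.5.5.5.5.5.5.5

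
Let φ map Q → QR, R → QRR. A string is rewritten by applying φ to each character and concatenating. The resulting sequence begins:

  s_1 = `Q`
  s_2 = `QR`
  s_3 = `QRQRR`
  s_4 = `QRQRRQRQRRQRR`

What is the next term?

QRQRRQRQRRQRRQRQRRQRQRRQRRQRQRRQRR

φ(QRQRRQRQRRQRR) expands symbol-by-symbol to QR QRR QR QRR QRR QR QRR QR QRR QRR QR QRR QRR; joining the 13 pieces gives the next term.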